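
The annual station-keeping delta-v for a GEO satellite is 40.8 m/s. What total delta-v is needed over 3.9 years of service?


dV = rate * years = 40.8 * 3.9
dV = 159.1200 m/s

159.1200 m/s


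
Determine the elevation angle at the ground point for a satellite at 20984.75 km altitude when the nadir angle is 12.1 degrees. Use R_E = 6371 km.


r = R_E + alt = 27355.7500 km
Law of sines in the satellite / Earth-center / ground-point triangle:
  sin(nadir)/R_E = sin(90 + el)/r  =>  cos(el) = (r/R_E)*sin(nadir)
cos(el) = (27355.7500 / 6371.0000) * sin(12.1 deg) = 0.9000585
el = arccos(0.9000585) = 25.8342 deg
(Earth-central angle = 90 - nadir - el = 52.0658 deg)

25.8342 degrees


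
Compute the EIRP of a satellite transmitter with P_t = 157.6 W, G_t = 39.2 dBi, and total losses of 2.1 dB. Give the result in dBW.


Pt = 157.6 W = 21.9756 dBW
EIRP = Pt_dBW + Gt - losses = 21.9756 + 39.2 - 2.1 = 59.0756 dBW

59.0756 dBW


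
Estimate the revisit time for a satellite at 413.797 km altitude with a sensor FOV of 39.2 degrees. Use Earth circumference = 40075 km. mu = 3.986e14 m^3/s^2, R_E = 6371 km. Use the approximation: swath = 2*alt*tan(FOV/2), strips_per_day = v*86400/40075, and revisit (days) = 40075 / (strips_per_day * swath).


swath = 2*413.797*tan(0.3420845) = 294.6930 km
v = sqrt(mu/r) = 7664.7893 m/s = 7.6648 km/s
strips/day = v*86400/40075 = 7.6648*86400/40075 = 16.5250
coverage/day = strips * swath = 16.5250 * 294.6930 = 4869.7896 km
revisit = 40075 / 4869.7896 = 8.2293 days

8.2293 days


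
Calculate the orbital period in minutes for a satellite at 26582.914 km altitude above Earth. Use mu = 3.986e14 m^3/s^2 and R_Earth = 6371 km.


r = 32953.9140 km = 3.2953914e+07 m
T = 2*pi*sqrt(r^3/mu) = 2*pi*sqrt(3.5786647e+22 / 3.986e14)
T = 59534.9135 s = 992.2486 min

992.2486 minutes


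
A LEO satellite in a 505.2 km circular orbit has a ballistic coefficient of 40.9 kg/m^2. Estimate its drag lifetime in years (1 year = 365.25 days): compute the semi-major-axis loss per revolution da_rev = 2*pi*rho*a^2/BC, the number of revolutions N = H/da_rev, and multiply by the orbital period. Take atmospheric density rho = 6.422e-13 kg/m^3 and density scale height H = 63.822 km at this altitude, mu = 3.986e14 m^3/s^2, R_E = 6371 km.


a = R_E + alt = 6876.2000 km = 6.8762e+06 m
da_rev = 2*pi*rho*a^2/BC = 2*pi*6.422e-13*(6.8762e+06)^2/40.9 = 4.664702 m per revolution
N = H/da_rev = 63822.0000 m / 4.664702 m = 13681.9043 revolutions
P = 2*pi*sqrt(a^3/mu) = 5674.5832 s
lifetime = N*P = 13681.9043 * 5674.5832 = 7.7639105e+07 s = 898.6008 days
years = 898.6008 / 365.25 = 2.4602 years

2.4602 years


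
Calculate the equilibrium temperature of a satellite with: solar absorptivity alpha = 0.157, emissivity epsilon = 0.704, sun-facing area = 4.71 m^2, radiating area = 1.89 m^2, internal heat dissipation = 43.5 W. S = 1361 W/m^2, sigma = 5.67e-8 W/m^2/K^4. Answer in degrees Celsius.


Numerator = alpha*S*A_sun + Q_int = 0.157*1361*4.71 + 43.5 = 1049.9187 W
Denominator = eps*sigma*A_rad = 0.704*5.67e-8*1.89 = 7.5442752e-08 W/K^4
T^4 = 1.391676e+10 K^4
T = 343.4666 K = 70.3166 C

70.3166 degrees Celsius


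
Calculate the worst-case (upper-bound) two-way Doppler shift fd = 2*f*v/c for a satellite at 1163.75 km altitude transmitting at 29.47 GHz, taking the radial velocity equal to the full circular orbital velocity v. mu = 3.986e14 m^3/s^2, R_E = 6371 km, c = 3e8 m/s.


r = 7.53475e+06 m
v = sqrt(mu/r) = 7273.3456 m/s (worst-case radial velocity)
f = 29.47 GHz = 2.947e+10 Hz
fd = 2*f*v/c = 2*2.947e+10*7273.3456/3.0e+08
fd = 1.42897e+06 Hz

1.4290e+06 Hz


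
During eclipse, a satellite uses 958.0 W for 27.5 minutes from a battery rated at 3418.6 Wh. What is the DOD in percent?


E_used = P * t / 60 = 958.0 * 27.5 / 60 = 439.0833 Wh
DOD = E_used / E_total * 100 = 439.0833 / 3418.6 * 100
DOD = 12.8440 %

12.8440 %


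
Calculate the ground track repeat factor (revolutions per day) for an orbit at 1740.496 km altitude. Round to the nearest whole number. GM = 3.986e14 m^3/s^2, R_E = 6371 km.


r = 8.111496e+06 m
T = 2*pi*sqrt(r^3/mu) = 7270.4729 s = 121.1745 min
revs/day = 1440 / 121.1745 = 11.8837
Rounded: 12 revolutions per day

12 revolutions per day


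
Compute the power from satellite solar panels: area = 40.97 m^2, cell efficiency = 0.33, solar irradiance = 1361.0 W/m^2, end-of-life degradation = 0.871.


P = area * eta * S * degradation
P = 40.97 * 0.33 * 1361.0 * 0.871
P = 16027.1457 W

16027.1457 W


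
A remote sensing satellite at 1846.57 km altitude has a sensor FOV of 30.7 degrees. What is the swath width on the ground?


FOV = 30.7 deg = 0.5358161 rad
swath = 2 * alt * tan(FOV/2) = 2 * 1846.57 * tan(0.267908)
swath = 2 * 1846.57 * 0.2745072
swath = 1013.7937 km

1013.7937 km


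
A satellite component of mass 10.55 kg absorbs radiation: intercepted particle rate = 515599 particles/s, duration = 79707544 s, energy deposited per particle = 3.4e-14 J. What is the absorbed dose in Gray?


Total energy deposited = rate * time * E_per
  = 515599 * 79707544 * 3.4e-14 = 1.3973 J
Dose = E_total / mass = 1.3973 / 10.55
Dose = 0.1324457 Gy

0.1324 Gy


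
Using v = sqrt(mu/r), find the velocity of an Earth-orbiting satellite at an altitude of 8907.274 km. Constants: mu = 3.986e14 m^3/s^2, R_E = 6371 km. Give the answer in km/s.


r = R_E + alt = 6371.0 + 8907.274 = 15278.2740 km = 1.5278274e+07 m
v = sqrt(mu/r) = sqrt(3.986e14 / 1.5278274e+07) = 5107.7720 m/s = 5.1078 km/s

5.1078 km/s


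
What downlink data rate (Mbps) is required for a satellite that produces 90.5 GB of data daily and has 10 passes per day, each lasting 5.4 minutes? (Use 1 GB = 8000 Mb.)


total contact time = 10 * 5.4 * 60 = 3240.0000 s
data = 90.5 GB = 724000.0000 Mb
rate = 724000.0000 / 3240.0000 = 223.4568 Mbps

223.4568 Mbps


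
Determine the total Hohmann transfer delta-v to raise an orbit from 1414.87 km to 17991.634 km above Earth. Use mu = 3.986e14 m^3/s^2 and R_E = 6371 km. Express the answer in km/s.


r1 = 7785.8700 km = 7.78587e+06 m
r2 = 24362.6340 km = 2.4362634e+07 m
dv1 = sqrt(mu/r1)*(sqrt(2*r2/(r1+r2)) - 1) = 1653.6102 m/s
dv2 = sqrt(mu/r2)*(1 - sqrt(2*r1/(r1+r2))) = 1229.7825 m/s
total dv = |dv1| + |dv2| = 1653.6102 + 1229.7825 = 2883.3927 m/s = 2.8834 km/s

2.8834 km/s


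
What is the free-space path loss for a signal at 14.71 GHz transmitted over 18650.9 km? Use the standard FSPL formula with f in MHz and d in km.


f = 14.71 GHz = 14710.0000 MHz
d = 18650.9 km
FSPL = 32.44 + 20*log10(14710.0000) + 20*log10(18650.9)
FSPL = 32.44 + 83.3523 + 85.4140
FSPL = 201.2062 dB

201.2062 dB


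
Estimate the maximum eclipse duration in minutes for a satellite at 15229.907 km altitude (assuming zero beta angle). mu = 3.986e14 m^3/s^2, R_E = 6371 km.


r = 21600.9070 km
T = 526.5844 min
Eclipse fraction = arcsin(R_E/r)/pi = arcsin(6371.0000/21600.9070)/pi
= arcsin(0.2949413)/pi = 0.0953001
Eclipse duration = 0.0953001 * 526.5844 = 50.1835 min

50.1835 minutes


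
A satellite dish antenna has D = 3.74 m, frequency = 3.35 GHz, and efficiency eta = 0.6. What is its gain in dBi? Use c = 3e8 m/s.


lambda = c/f = 3e8 / 3.35e+09 = 0.08955224 m
G = eta*(pi*D/lambda)^2 = 0.6*(pi*3.74/0.08955224)^2
G = 10328.5963 (linear)
G = 10*log10(10328.5963) = 40.1404 dBi

40.1404 dBi


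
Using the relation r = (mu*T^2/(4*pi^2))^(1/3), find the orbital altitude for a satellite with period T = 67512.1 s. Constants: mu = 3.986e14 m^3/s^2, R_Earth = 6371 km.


T = 67512.1 s
r = (mu*T^2/(4*pi^2))^(1/3) = (3.986e14 * 67512.1^2 / (4*pi^2))^(1/3)
r = 3.5835511e+07 m = 35835.5106 km
alt = r - R_E = 35835.5106 - 6371 = 29464.5106 km

29464.5106 km


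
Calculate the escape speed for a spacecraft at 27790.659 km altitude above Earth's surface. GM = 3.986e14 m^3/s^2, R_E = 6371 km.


r = 6371.0 + 27790.659 = 34161.6590 km = 3.4161659e+07 m
v_esc = sqrt(2*mu/r) = sqrt(2*3.986e14 / 3.4161659e+07)
v_esc = 4830.7456 m/s = 4.8307 km/s

4.8307 km/s


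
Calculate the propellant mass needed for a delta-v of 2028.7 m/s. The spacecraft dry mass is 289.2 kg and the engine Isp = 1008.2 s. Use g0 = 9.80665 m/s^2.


ve = Isp * g0 = 1008.2 * 9.80665 = 9887.064530 m/s
mass ratio = exp(dv/ve) = exp(2028.7/9887.064530) = 1.22775499
m_prop = m_dry * (mr - 1) = 289.2 * (1.22775499 - 1)
m_prop = 65.8667 kg

65.8667 kg


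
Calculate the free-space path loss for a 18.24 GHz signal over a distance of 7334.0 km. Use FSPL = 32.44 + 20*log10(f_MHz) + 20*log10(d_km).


f = 18.24 GHz = 18240.0000 MHz
d = 7334.0 km
FSPL = 32.44 + 20*log10(18240.0000) + 20*log10(7334.0)
FSPL = 32.44 + 85.2205 + 77.3068
FSPL = 194.9673 dB

194.9673 dB


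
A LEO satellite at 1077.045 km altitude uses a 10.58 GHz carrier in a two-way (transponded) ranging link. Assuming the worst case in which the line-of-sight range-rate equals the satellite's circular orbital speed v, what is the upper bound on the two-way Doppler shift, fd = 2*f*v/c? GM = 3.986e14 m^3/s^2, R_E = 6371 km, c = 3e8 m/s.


r = 7.448045e+06 m
v = sqrt(mu/r) = 7315.5587 m/s (worst-case radial velocity)
f = 10.58 GHz = 1.058e+10 Hz
fd = 2*f*v/c = 2*1.058e+10*7315.5587/3.0e+08
fd = 515990.7424 Hz

515990.7424 Hz


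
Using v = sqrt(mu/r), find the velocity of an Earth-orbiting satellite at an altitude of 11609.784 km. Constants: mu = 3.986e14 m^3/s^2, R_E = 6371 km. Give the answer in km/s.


r = R_E + alt = 6371.0 + 11609.784 = 17980.7840 km = 1.7980784e+07 m
v = sqrt(mu/r) = sqrt(3.986e14 / 1.7980784e+07) = 4708.3023 m/s = 4.7083 km/s

4.7083 km/s


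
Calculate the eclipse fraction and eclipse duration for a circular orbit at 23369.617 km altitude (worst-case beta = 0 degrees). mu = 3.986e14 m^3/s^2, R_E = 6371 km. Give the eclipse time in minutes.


r = 29740.6170 km
T = 850.7166 min
Eclipse fraction = arcsin(R_E/r)/pi = arcsin(6371.0000/29740.6170)/pi
= arcsin(0.2142188)/pi = 0.06872056
Eclipse duration = 0.06872056 * 850.7166 = 58.4617 min

58.4617 minutes


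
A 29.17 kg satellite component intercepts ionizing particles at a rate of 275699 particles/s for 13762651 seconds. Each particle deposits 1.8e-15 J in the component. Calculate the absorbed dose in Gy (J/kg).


Total energy deposited = rate * time * E_per
  = 275699 * 13762651 * 1.8e-15 = 0.006829828 J
Dose = E_total / mass = 0.006829828 / 29.17
Dose = 2.3413879e-04 Gy

2.3414e-04 Gy


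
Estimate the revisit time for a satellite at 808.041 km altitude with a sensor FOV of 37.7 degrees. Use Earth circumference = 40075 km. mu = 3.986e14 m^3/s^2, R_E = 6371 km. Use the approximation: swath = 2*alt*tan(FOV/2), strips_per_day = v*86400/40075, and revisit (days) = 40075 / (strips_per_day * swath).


swath = 2*808.041*tan(0.3289946) = 551.7334 km
v = sqrt(mu/r) = 7451.3580 m/s = 7.4514 km/s
strips/day = v*86400/40075 = 7.4514*86400/40075 = 16.0648
coverage/day = strips * swath = 16.0648 * 551.7334 = 8863.4932 km
revisit = 40075 / 8863.4932 = 4.5214 days

4.5214 days


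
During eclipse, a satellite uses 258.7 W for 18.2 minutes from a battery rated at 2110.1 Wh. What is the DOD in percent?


E_used = P * t / 60 = 258.7 * 18.2 / 60 = 78.4723 Wh
DOD = E_used / E_total * 100 = 78.4723 / 2110.1 * 100
DOD = 3.7189 %

3.7189 %


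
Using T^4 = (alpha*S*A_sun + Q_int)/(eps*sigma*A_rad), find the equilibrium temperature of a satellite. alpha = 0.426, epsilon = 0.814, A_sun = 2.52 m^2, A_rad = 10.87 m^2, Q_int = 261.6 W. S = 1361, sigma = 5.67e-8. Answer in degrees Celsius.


Numerator = alpha*S*A_sun + Q_int = 0.426*1361*2.52 + 261.6 = 1722.6607 W
Denominator = eps*sigma*A_rad = 0.814*5.67e-8*10.87 = 5.0169181e-07 W/K^4
T^4 = 3.4337031e+09 K^4
T = 242.0698 K = -31.0802 C

-31.0802 degrees Celsius


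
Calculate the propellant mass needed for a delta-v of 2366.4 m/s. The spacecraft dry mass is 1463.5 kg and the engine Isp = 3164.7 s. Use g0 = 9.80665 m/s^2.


ve = Isp * g0 = 3164.7 * 9.80665 = 31035.105255 m/s
mass ratio = exp(dv/ve) = exp(2366.4/31035.105255) = 1.07923142
m_prop = m_dry * (mr - 1) = 1463.5 * (1.07923142 - 1)
m_prop = 115.9552 kg

115.9552 kg


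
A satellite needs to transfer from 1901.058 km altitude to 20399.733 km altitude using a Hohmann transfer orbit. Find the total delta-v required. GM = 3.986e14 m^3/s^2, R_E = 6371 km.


r1 = 8272.0580 km = 8.272058e+06 m
r2 = 26770.7330 km = 2.6770733e+07 m
dv1 = sqrt(mu/r1)*(sqrt(2*r2/(r1+r2)) - 1) = 1638.7658 m/s
dv2 = sqrt(mu/r2)*(1 - sqrt(2*r1/(r1+r2))) = 1207.3651 m/s
total dv = |dv1| + |dv2| = 1638.7658 + 1207.3651 = 2846.1309 m/s = 2.8461 km/s

2.8461 km/s


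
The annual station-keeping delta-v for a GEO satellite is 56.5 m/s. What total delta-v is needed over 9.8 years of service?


dV = rate * years = 56.5 * 9.8
dV = 553.7000 m/s

553.7000 m/s


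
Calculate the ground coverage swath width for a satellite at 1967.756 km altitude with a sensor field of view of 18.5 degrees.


FOV = 18.5 deg = 0.3228859 rad
swath = 2 * alt * tan(FOV/2) = 2 * 1967.756 * tan(0.161443)
swath = 2 * 1967.756 * 0.1628603
swath = 640.9388 km

640.9388 km


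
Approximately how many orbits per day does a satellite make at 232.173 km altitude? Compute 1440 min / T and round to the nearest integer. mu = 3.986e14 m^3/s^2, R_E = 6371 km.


r = 6.603173e+06 m
T = 2*pi*sqrt(r^3/mu) = 5339.9874 s = 88.9998 min
revs/day = 1440 / 88.9998 = 16.1798
Rounded: 16 revolutions per day

16 revolutions per day


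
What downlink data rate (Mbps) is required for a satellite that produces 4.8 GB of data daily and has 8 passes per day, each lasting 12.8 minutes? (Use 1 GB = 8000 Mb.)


total contact time = 8 * 12.8 * 60 = 6144.0000 s
data = 4.8 GB = 38400.0000 Mb
rate = 38400.0000 / 6144.0000 = 6.2500 Mbps

6.2500 Mbps


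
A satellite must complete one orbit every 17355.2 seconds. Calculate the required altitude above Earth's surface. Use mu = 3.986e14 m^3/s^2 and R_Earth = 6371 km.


T = 17355.2 s
r = (mu*T^2/(4*pi^2))^(1/3) = (3.986e14 * 17355.2^2 / (4*pi^2))^(1/3)
r = 1.4488128e+07 m = 14488.1278 km
alt = r - R_E = 14488.1278 - 6371 = 8117.1278 km

8117.1278 km


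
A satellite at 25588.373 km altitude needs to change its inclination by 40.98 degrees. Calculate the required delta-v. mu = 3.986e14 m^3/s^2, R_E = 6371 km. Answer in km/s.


r = 31959.3730 km = 3.1959373e+07 m
V = sqrt(mu/r) = 3531.5838 m/s
di = 40.98 deg = 0.7152359 rad
dV = 2*V*sin(di/2) = 2*3531.5838*sin(0.357618)
dV = 2472.4187 m/s = 2.4724 km/s

2.4724 km/s


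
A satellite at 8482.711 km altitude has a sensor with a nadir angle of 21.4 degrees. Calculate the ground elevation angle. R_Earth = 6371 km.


r = R_E + alt = 14853.7110 km
Law of sines in the satellite / Earth-center / ground-point triangle:
  sin(nadir)/R_E = sin(90 + el)/r  =>  cos(el) = (r/R_E)*sin(nadir)
cos(el) = (14853.7110 / 6371.0000) * sin(21.4 deg) = 0.8506944
el = arccos(0.8506944) = 31.7127 deg
(Earth-central angle = 90 - nadir - el = 36.8873 deg)

31.7127 degrees


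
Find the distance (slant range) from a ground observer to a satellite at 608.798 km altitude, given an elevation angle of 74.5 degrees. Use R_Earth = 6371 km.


h = 608.798 km, el = 74.5 deg
d = -R_E*sin(el) + sqrt((R_E*sin(el))^2 + 2*R_E*h + h^2)
d = -6371.0000*sin(1.3003) + sqrt((6371.0000*0.9636305)^2 + 2*6371.0000*608.798 + 608.798^2)
d = 629.6701 km

629.6701 km


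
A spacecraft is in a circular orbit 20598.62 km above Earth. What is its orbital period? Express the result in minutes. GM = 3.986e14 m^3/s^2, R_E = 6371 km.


r = 26969.6200 km = 2.696962e+07 m
T = 2*pi*sqrt(r^3/mu) = 2*pi*sqrt(1.9616634e+22 / 3.986e14)
T = 44078.1605 s = 734.6360 min

734.6360 minutes


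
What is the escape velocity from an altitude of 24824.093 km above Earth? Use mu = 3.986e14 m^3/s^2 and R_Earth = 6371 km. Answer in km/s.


r = 6371.0 + 24824.093 = 31195.0930 km = 3.1195093e+07 m
v_esc = sqrt(2*mu/r) = sqrt(2*3.986e14 / 3.1195093e+07)
v_esc = 5055.2251 m/s = 5.0552 km/s

5.0552 km/s


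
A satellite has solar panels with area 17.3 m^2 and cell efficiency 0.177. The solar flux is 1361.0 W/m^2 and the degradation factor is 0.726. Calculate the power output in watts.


P = area * eta * S * degradation
P = 17.3 * 0.177 * 1361.0 * 0.726
P = 3025.6181 W

3025.6181 W


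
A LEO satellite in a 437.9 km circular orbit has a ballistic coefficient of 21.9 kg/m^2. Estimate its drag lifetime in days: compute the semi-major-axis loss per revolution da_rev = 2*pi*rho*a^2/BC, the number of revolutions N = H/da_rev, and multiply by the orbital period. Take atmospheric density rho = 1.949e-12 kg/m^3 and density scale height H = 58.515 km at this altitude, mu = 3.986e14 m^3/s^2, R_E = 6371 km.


a = R_E + alt = 6808.9000 km = 6.8089e+06 m
da_rev = 2*pi*rho*a^2/BC = 2*pi*1.949e-12*(6.8089e+06)^2/21.9 = 25.923970 m per revolution
N = H/da_rev = 58515.0000 m / 25.923970 m = 2257.1775 revolutions
P = 2*pi*sqrt(a^3/mu) = 5591.4784 s
lifetime = N*P = 2257.1775 * 5591.4784 = 1.2620959e+07 s = 146.0759 days

146.0759 days


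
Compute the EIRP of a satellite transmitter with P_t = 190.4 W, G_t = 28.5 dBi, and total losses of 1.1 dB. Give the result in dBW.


Pt = 190.4 W = 22.7967 dBW
EIRP = Pt_dBW + Gt - losses = 22.7967 + 28.5 - 1.1 = 50.1967 dBW

50.1967 dBW


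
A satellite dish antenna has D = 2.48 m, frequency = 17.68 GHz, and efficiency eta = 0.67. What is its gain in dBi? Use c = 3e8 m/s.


lambda = c/f = 3e8 / 1.768e+10 = 0.01696833 m
G = eta*(pi*D/lambda)^2 = 0.67*(pi*2.48/0.01696833)^2
G = 141253.7290 (linear)
G = 10*log10(141253.7290) = 51.5000 dBi

51.5000 dBi


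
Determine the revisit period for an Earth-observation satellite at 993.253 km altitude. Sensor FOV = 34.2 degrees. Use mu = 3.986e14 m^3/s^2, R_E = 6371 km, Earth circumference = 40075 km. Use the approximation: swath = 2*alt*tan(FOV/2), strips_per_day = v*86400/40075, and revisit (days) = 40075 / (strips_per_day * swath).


swath = 2*993.253*tan(0.2984513) = 611.1290 km
v = sqrt(mu/r) = 7357.0600 m/s = 7.3571 km/s
strips/day = v*86400/40075 = 7.3571*86400/40075 = 15.8615
coverage/day = strips * swath = 15.8615 * 611.1290 = 9693.4290 km
revisit = 40075 / 9693.4290 = 4.1342 days

4.1342 days


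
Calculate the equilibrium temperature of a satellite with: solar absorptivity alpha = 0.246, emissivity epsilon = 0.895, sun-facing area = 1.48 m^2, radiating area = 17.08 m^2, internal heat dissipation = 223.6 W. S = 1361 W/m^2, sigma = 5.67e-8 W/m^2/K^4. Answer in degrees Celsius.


Numerator = alpha*S*A_sun + Q_int = 0.246*1361*1.48 + 223.6 = 719.1129 W
Denominator = eps*sigma*A_rad = 0.895*5.67e-8*17.08 = 8.6675022e-07 W/K^4
T^4 = 8.2966564e+08 K^4
T = 169.7172 K = -103.4328 C

-103.4328 degrees Celsius


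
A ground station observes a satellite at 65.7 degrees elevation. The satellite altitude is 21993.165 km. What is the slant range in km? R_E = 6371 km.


h = 21993.165 km, el = 65.7 deg
d = -R_E*sin(el) + sqrt((R_E*sin(el))^2 + 2*R_E*h + h^2)
d = -6371.0000*sin(1.1467) + sqrt((6371.0000*0.9114033)^2 + 2*6371.0000*21993.165 + 21993.165^2)
d = 22436.1876 km

22436.1876 km


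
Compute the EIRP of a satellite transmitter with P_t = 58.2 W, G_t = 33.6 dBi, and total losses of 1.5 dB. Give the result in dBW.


Pt = 58.2 W = 17.6492 dBW
EIRP = Pt_dBW + Gt - losses = 17.6492 + 33.6 - 1.5 = 49.7492 dBW

49.7492 dBW


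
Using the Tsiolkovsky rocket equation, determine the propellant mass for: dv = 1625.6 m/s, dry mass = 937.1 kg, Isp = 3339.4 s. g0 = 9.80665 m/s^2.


ve = Isp * g0 = 3339.4 * 9.80665 = 32748.327010 m/s
mass ratio = exp(dv/ve) = exp(1625.6/32748.327010) = 1.05089184
m_prop = m_dry * (mr - 1) = 937.1 * (1.05089184 - 1)
m_prop = 47.6907 kg

47.6907 kg


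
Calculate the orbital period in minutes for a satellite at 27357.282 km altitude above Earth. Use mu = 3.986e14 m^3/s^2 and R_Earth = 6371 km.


r = 33728.2820 km = 3.3728282e+07 m
T = 2*pi*sqrt(r^3/mu) = 2*pi*sqrt(3.8369193e+22 / 3.986e14)
T = 61645.6664 s = 1027.4278 min

1027.4278 minutes


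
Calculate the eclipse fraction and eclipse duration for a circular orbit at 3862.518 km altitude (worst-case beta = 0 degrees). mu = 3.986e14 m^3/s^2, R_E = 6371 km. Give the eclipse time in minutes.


r = 10233.5180 km
T = 171.7107 min
Eclipse fraction = arcsin(R_E/r)/pi = arcsin(6371.0000/10233.5180)/pi
= arcsin(0.6225621)/pi = 0.2139082
Eclipse duration = 0.2139082 * 171.7107 = 36.7303 min

36.7303 minutes


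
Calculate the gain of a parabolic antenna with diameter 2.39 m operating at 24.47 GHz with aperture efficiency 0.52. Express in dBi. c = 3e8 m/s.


lambda = c/f = 3e8 / 2.447e+10 = 0.01225991 m
G = eta*(pi*D/lambda)^2 = 0.52*(pi*2.39/0.01225991)^2
G = 195040.2838 (linear)
G = 10*log10(195040.2838) = 52.9012 dBi

52.9012 dBi


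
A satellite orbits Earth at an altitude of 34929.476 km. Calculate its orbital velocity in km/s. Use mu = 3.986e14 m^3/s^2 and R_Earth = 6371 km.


r = R_E + alt = 6371.0 + 34929.476 = 41300.4760 km = 4.1300476e+07 m
v = sqrt(mu/r) = sqrt(3.986e14 / 4.1300476e+07) = 3106.6414 m/s = 3.1066 km/s

3.1066 km/s


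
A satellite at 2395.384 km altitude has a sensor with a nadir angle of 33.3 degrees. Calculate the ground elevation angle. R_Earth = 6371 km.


r = R_E + alt = 8766.3840 km
Law of sines in the satellite / Earth-center / ground-point triangle:
  sin(nadir)/R_E = sin(90 + el)/r  =>  cos(el) = (r/R_E)*sin(nadir)
cos(el) = (8766.3840 / 6371.0000) * sin(33.3 deg) = 0.7554457
el = arccos(0.7554457) = 40.9357 deg
(Earth-central angle = 90 - nadir - el = 15.7643 deg)

40.9357 degrees


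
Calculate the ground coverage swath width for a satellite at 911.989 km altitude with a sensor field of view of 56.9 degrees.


FOV = 56.9 deg = 0.9930923 rad
swath = 2 * alt * tan(FOV/2) = 2 * 911.989 * tan(0.4965462)
swath = 2 * 911.989 * 0.5418263
swath = 988.2793 km

988.2793 km


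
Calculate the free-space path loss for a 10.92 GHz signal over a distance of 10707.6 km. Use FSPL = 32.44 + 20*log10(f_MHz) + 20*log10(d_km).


f = 10.92 GHz = 10920.0000 MHz
d = 10707.6 km
FSPL = 32.44 + 20*log10(10920.0000) + 20*log10(10707.6)
FSPL = 32.44 + 80.7645 + 80.5938
FSPL = 193.7983 dB

193.7983 dB


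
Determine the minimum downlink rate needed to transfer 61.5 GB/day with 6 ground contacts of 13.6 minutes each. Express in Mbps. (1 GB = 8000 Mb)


total contact time = 6 * 13.6 * 60 = 4896.0000 s
data = 61.5 GB = 492000.0000 Mb
rate = 492000.0000 / 4896.0000 = 100.4902 Mbps

100.4902 Mbps


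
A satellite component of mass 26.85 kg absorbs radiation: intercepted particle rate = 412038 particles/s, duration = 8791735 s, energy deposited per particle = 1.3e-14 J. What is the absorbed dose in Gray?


Total energy deposited = rate * time * E_per
  = 412038 * 8791735 * 1.3e-14 = 0.04709288 J
Dose = E_total / mass = 0.04709288 / 26.85
Dose = 0.001753925 Gy

0.0018 Gy


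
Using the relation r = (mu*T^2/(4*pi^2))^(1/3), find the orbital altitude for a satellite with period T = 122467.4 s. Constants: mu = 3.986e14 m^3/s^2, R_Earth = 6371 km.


T = 122467.4 s
r = (mu*T^2/(4*pi^2))^(1/3) = (3.986e14 * 122467.4^2 / (4*pi^2))^(1/3)
r = 5.3301511e+07 m = 53301.5106 km
alt = r - R_E = 53301.5106 - 6371 = 46930.5106 km

46930.5106 km


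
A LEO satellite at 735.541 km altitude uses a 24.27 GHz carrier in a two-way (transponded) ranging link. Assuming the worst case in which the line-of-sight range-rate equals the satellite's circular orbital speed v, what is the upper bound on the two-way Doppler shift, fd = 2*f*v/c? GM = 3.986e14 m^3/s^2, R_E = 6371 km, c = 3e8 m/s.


r = 7.106541e+06 m
v = sqrt(mu/r) = 7489.2705 m/s (worst-case radial velocity)
f = 24.27 GHz = 2.427e+10 Hz
fd = 2*f*v/c = 2*2.427e+10*7489.2705/3.0e+08
fd = 1.211764e+06 Hz

1.2118e+06 Hz


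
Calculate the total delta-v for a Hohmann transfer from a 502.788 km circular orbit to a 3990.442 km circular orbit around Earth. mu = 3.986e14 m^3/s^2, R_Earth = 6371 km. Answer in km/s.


r1 = 6873.7880 km = 6.873788e+06 m
r2 = 10361.4420 km = 1.0361442e+07 m
dv1 = sqrt(mu/r1)*(sqrt(2*r2/(r1+r2)) - 1) = 735.0009 m/s
dv2 = sqrt(mu/r2)*(1 - sqrt(2*r1/(r1+r2))) = 662.9781 m/s
total dv = |dv1| + |dv2| = 735.0009 + 662.9781 = 1397.9791 m/s = 1.3980 km/s

1.3980 km/s


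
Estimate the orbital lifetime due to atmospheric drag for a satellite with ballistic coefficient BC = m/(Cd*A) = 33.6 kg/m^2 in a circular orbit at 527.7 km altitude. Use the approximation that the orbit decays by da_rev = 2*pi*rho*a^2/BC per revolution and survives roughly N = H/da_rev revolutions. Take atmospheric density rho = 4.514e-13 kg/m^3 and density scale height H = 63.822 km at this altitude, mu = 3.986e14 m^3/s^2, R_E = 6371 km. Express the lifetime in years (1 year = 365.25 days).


a = R_E + alt = 6898.7000 km = 6.8987e+06 m
da_rev = 2*pi*rho*a^2/BC = 2*pi*4.514e-13*(6.8987e+06)^2/33.6 = 4.017322 m per revolution
N = H/da_rev = 63822.0000 m / 4.017322 m = 15886.7018 revolutions
P = 2*pi*sqrt(a^3/mu) = 5702.4582 s
lifetime = N*P = 15886.7018 * 5702.4582 = 9.0593253e+07 s = 1048.5330 days
years = 1048.5330 / 365.25 = 2.8707 years

2.8707 years


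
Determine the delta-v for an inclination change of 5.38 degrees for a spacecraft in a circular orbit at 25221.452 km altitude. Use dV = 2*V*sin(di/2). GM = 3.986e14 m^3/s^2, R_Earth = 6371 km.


r = 31592.4520 km = 3.1592452e+07 m
V = sqrt(mu/r) = 3552.0329 m/s
di = 5.38 deg = 0.09389871 rad
dV = 2*V*sin(di/2) = 2*3552.0329*sin(0.04694936)
dV = 333.4088 m/s = 0.3334088 km/s

0.3334 km/s


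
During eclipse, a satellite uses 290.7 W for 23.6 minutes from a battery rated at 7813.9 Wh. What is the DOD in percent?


E_used = P * t / 60 = 290.7 * 23.6 / 60 = 114.3420 Wh
DOD = E_used / E_total * 100 = 114.3420 / 7813.9 * 100
DOD = 1.4633 %

1.4633 %


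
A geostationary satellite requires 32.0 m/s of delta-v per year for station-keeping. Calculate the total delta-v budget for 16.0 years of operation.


dV = rate * years = 32.0 * 16.0
dV = 512.0000 m/s

512.0000 m/s


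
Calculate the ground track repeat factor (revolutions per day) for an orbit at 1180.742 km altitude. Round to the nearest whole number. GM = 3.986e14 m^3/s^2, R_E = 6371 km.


r = 7.551742e+06 m
T = 2*pi*sqrt(r^3/mu) = 6531.0339 s = 108.8506 min
revs/day = 1440 / 108.8506 = 13.2291
Rounded: 13 revolutions per day

13 revolutions per day


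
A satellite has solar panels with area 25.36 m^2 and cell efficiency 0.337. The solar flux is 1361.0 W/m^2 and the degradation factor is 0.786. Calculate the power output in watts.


P = area * eta * S * degradation
P = 25.36 * 0.337 * 1361.0 * 0.786
P = 9142.3916 W

9142.3916 W


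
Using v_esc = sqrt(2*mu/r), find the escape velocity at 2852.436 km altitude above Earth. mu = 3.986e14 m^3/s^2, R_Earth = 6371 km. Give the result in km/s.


r = 6371.0 + 2852.436 = 9223.4360 km = 9.223436e+06 m
v_esc = sqrt(2*mu/r) = sqrt(2*3.986e14 / 9.223436e+06)
v_esc = 9296.8811 m/s = 9.2969 km/s

9.2969 km/s


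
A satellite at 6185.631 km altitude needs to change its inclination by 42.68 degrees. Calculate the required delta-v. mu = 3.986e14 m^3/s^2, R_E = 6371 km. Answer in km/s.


r = 12556.6310 km = 1.2556631e+07 m
V = sqrt(mu/r) = 5634.1977 m/s
di = 42.68 deg = 0.7449065 rad
dV = 2*V*sin(di/2) = 2*5634.1977*sin(0.3724533)
dV = 4100.5869 m/s = 4.1006 km/s

4.1006 km/s


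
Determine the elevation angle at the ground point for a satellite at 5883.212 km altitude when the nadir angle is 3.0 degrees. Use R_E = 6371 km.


r = R_E + alt = 12254.2120 km
Law of sines in the satellite / Earth-center / ground-point triangle:
  sin(nadir)/R_E = sin(90 + el)/r  =>  cos(el) = (r/R_E)*sin(nadir)
cos(el) = (12254.2120 / 6371.0000) * sin(3.0 deg) = 0.1006649
el = arccos(0.1006649) = 84.2225 deg
(Earth-central angle = 90 - nadir - el = 2.7775 deg)

84.2225 degrees


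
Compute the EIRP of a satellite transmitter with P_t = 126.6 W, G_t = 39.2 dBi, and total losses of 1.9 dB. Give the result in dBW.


Pt = 126.6 W = 21.0243 dBW
EIRP = Pt_dBW + Gt - losses = 21.0243 + 39.2 - 1.9 = 58.3243 dBW

58.3243 dBW


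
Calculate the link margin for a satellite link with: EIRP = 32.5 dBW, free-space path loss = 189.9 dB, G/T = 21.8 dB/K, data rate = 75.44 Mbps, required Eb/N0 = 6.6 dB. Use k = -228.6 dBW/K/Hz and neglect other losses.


C/N0 = EIRP - FSPL + G/T - k = 32.5 - 189.9 + 21.8 - (-228.6)
C/N0 = 93.0000 dB-Hz
R_b = 75.44 Mbps = 7.544e+07 bps -> 10*log10(R_b) = 78.7760 dB-Hz
Eb/N0 = C/N0 - 10*log10(R_b) = 93.0000 - 78.7760 = 14.2240 dB
Margin = Eb/N0 - Eb/N0_req = 14.2240 - 6.6 = 7.6240 dB (link closes)

7.6240 dB


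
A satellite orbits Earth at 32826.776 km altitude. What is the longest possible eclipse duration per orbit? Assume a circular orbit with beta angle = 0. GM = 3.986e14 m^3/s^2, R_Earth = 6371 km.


r = 39197.7760 km
T = 1287.2180 min
Eclipse fraction = arcsin(R_E/r)/pi = arcsin(6371.0000/39197.7760)/pi
= arcsin(0.1625347)/pi = 0.05196695
Eclipse duration = 0.05196695 * 1287.2180 = 66.8928 min

66.8928 minutes


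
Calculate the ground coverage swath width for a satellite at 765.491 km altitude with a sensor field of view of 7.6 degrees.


FOV = 7.6 deg = 0.132645 rad
swath = 2 * alt * tan(FOV/2) = 2 * 765.491 * tan(0.06632251)
swath = 2 * 765.491 * 0.06641993
swath = 101.6877 km

101.6877 km


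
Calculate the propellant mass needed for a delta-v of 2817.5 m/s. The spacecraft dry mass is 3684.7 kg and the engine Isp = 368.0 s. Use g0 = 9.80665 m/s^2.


ve = Isp * g0 = 368.0 * 9.80665 = 3608.847200 m/s
mass ratio = exp(dv/ve) = exp(2817.5/3608.847200) = 2.18304398
m_prop = m_dry * (mr - 1) = 3684.7 * (2.18304398 - 1)
m_prop = 4359.1622 kg

4359.1622 kg


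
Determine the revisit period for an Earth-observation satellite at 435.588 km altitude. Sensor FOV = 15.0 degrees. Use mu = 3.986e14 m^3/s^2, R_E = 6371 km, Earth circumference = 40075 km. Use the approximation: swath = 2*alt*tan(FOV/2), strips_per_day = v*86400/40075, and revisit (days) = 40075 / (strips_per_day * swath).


swath = 2*435.588*tan(0.1308997) = 114.6925 km
v = sqrt(mu/r) = 7652.5102 m/s = 7.6525 km/s
strips/day = v*86400/40075 = 7.6525*86400/40075 = 16.4985
coverage/day = strips * swath = 16.4985 * 114.6925 = 1892.2527 km
revisit = 40075 / 1892.2527 = 21.1785 days

21.1785 days


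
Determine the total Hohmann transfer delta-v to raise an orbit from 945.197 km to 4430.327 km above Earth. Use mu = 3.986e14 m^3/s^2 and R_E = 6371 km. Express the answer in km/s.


r1 = 7316.1970 km = 7.316197e+06 m
r2 = 10801.3270 km = 1.0801327e+07 m
dv1 = sqrt(mu/r1)*(sqrt(2*r2/(r1+r2)) - 1) = 678.7253 m/s
dv2 = sqrt(mu/r2)*(1 - sqrt(2*r1/(r1+r2))) = 615.4559 m/s
total dv = |dv1| + |dv2| = 678.7253 + 615.4559 = 1294.1812 m/s = 1.2942 km/s

1.2942 km/s


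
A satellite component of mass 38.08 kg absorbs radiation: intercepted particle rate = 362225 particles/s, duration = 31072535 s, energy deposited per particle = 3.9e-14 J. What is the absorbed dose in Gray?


Total energy deposited = rate * time * E_per
  = 362225 * 31072535 * 3.9e-14 = 0.4389547 J
Dose = E_total / mass = 0.4389547 / 38.08
Dose = 0.01152717 Gy

0.0115 Gy


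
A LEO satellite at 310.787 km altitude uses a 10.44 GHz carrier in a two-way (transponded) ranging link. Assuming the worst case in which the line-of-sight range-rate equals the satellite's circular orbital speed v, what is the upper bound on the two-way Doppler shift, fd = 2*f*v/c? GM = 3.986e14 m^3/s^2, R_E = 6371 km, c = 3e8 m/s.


r = 6.681787e+06 m
v = sqrt(mu/r) = 7723.6455 m/s (worst-case radial velocity)
f = 10.44 GHz = 1.044e+10 Hz
fd = 2*f*v/c = 2*1.044e+10*7723.6455/3.0e+08
fd = 537565.7284 Hz

537565.7284 Hz


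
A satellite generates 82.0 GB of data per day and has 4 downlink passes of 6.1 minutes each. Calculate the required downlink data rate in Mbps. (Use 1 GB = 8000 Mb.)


total contact time = 4 * 6.1 * 60 = 1464.0000 s
data = 82.0 GB = 656000.0000 Mb
rate = 656000.0000 / 1464.0000 = 448.0874 Mbps

448.0874 Mbps


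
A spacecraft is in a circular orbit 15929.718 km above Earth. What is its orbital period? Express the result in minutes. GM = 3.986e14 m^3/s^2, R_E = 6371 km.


r = 22300.7180 km = 2.2300718e+07 m
T = 2*pi*sqrt(r^3/mu) = 2*pi*sqrt(1.1090638e+22 / 3.986e14)
T = 33142.8224 s = 552.3804 min

552.3804 minutes


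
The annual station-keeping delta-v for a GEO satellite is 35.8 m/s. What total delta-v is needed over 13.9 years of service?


dV = rate * years = 35.8 * 13.9
dV = 497.6200 m/s

497.6200 m/s


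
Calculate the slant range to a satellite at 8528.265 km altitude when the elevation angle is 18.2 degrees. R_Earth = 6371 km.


h = 8528.265 km, el = 18.2 deg
d = -R_E*sin(el) + sqrt((R_E*sin(el))^2 + 2*R_E*h + h^2)
d = -6371.0000*sin(0.3176499) + sqrt((6371.0000*0.3123349)^2 + 2*6371.0000*8528.265 + 8528.265^2)
d = 11624.7425 km

11624.7425 km


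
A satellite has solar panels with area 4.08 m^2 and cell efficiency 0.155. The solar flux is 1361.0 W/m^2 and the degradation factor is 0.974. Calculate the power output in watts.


P = area * eta * S * degradation
P = 4.08 * 0.155 * 1361.0 * 0.974
P = 838.3183 W

838.3183 W


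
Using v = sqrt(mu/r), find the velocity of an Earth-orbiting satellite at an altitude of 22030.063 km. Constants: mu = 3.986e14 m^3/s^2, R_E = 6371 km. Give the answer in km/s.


r = R_E + alt = 6371.0 + 22030.063 = 28401.0630 km = 2.8401063e+07 m
v = sqrt(mu/r) = sqrt(3.986e14 / 2.8401063e+07) = 3746.2896 m/s = 3.7463 km/s

3.7463 km/s


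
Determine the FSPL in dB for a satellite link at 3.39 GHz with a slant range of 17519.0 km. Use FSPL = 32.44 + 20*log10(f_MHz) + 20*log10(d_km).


f = 3.39 GHz = 3390.0000 MHz
d = 17519.0 km
FSPL = 32.44 + 20*log10(3390.0000) + 20*log10(17519.0)
FSPL = 32.44 + 70.6040 + 84.8702
FSPL = 187.9142 dB

187.9142 dB


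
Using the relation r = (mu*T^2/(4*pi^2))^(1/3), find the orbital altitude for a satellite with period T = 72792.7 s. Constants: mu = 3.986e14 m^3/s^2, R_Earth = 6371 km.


T = 72792.7 s
r = (mu*T^2/(4*pi^2))^(1/3) = (3.986e14 * 72792.7^2 / (4*pi^2))^(1/3)
r = 3.7680594e+07 m = 37680.5938 km
alt = r - R_E = 37680.5938 - 6371 = 31309.5938 km

31309.5938 km


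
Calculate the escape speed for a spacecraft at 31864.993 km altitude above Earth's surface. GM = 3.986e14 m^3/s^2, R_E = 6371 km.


r = 6371.0 + 31864.993 = 38235.9930 km = 3.8235993e+07 m
v_esc = sqrt(2*mu/r) = sqrt(2*3.986e14 / 3.8235993e+07)
v_esc = 4566.1214 m/s = 4.5661 km/s

4.5661 km/s


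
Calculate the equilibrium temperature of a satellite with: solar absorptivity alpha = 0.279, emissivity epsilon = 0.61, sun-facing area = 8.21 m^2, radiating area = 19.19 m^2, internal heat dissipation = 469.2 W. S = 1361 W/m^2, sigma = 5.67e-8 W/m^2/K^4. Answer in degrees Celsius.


Numerator = alpha*S*A_sun + Q_int = 0.279*1361*8.21 + 469.2 = 3586.6930 W
Denominator = eps*sigma*A_rad = 0.61*5.67e-8*19.19 = 6.6372453e-07 W/K^4
T^4 = 5.403888e+09 K^4
T = 271.1294 K = -2.0206 C

-2.0206 degrees Celsius


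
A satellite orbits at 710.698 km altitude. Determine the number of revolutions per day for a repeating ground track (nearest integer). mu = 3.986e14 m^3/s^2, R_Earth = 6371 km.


r = 7.081698e+06 m
T = 2*pi*sqrt(r^3/mu) = 5930.8552 s = 98.8476 min
revs/day = 1440 / 98.8476 = 14.5679
Rounded: 15 revolutions per day

15 revolutions per day


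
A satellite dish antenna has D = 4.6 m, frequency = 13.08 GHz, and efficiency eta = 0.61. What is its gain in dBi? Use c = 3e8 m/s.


lambda = c/f = 3e8 / 1.308e+10 = 0.02293578 m
G = eta*(pi*D/lambda)^2 = 0.61*(pi*4.6/0.02293578)^2
G = 242168.8181 (linear)
G = 10*log10(242168.8181) = 53.8412 dBi

53.8412 dBi


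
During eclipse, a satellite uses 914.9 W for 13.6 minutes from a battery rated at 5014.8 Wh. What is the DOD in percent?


E_used = P * t / 60 = 914.9 * 13.6 / 60 = 207.3773 Wh
DOD = E_used / E_total * 100 = 207.3773 / 5014.8 * 100
DOD = 4.1353 %

4.1353 %


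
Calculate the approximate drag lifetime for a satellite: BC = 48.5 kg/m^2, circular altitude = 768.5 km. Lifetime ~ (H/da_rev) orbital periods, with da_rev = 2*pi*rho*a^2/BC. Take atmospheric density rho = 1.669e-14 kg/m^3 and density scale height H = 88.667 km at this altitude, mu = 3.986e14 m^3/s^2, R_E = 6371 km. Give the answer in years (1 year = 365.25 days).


a = R_E + alt = 7139.5000 km = 7.1395e+06 m
da_rev = 2*pi*rho*a^2/BC = 2*pi*1.669e-14*(7.1395e+06)^2/48.5 = 0.110212299 m per revolution
N = H/da_rev = 88667.0000 m / 0.110212299 m = 804510.9366 revolutions
P = 2*pi*sqrt(a^3/mu) = 6003.6162 s
lifetime = N*P = 804510.9366 * 6003.6162 = 4.8299749e+09 s = 55902.4868 days
years = 55902.4868 / 365.25 = 153.0527 years

153.0527 years


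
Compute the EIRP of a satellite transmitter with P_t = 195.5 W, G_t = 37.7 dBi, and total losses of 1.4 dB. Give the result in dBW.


Pt = 195.5 W = 22.9115 dBW
EIRP = Pt_dBW + Gt - losses = 22.9115 + 37.7 - 1.4 = 59.2115 dBW

59.2115 dBW


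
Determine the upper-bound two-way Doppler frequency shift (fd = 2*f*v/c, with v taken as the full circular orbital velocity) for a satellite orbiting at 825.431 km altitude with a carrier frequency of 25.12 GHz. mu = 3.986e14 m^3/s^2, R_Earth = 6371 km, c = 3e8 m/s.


r = 7.196431e+06 m
v = sqrt(mu/r) = 7442.3496 m/s (worst-case radial velocity)
f = 25.12 GHz = 2.512e+10 Hz
fd = 2*f*v/c = 2*2.512e+10*7442.3496/3.0e+08
fd = 1.2463455e+06 Hz

1.2463e+06 Hz


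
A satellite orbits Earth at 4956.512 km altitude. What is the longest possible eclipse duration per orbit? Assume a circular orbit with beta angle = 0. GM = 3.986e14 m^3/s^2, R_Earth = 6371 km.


r = 11327.5120 km
T = 199.9686 min
Eclipse fraction = arcsin(R_E/r)/pi = arcsin(6371.0000/11327.5120)/pi
= arcsin(0.562436)/pi = 0.1901357
Eclipse duration = 0.1901357 * 199.9686 = 38.0212 min

38.0212 minutes


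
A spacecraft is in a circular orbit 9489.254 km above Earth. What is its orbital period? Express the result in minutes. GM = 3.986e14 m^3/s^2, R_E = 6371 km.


r = 15860.2540 km = 1.5860254e+07 m
T = 2*pi*sqrt(r^3/mu) = 2*pi*sqrt(3.9896097e+21 / 3.986e14)
T = 19878.1713 s = 331.3029 min

331.3029 minutes


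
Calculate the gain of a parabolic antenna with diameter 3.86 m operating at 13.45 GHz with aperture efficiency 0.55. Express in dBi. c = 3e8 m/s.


lambda = c/f = 3e8 / 1.345e+10 = 0.02230483 m
G = eta*(pi*D/lambda)^2 = 0.55*(pi*3.86/0.02230483)^2
G = 162569.5125 (linear)
G = 10*log10(162569.5125) = 52.1104 dBi

52.1104 dBi


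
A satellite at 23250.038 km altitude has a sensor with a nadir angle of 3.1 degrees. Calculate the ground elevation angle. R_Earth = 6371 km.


r = R_E + alt = 29621.0380 km
Law of sines in the satellite / Earth-center / ground-point triangle:
  sin(nadir)/R_E = sin(90 + el)/r  =>  cos(el) = (r/R_E)*sin(nadir)
cos(el) = (29621.0380 / 6371.0000) * sin(3.1 deg) = 0.2514316
el = arccos(0.2514316) = 75.4378 deg
(Earth-central angle = 90 - nadir - el = 11.4622 deg)

75.4378 degrees


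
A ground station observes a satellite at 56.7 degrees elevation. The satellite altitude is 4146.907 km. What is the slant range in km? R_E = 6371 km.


h = 4146.907 km, el = 56.7 deg
d = -R_E*sin(el) + sqrt((R_E*sin(el))^2 + 2*R_E*h + h^2)
d = -6371.0000*sin(0.9896017) + sqrt((6371.0000*0.8358074)^2 + 2*6371.0000*4146.907 + 4146.907^2)
d = 4594.3249 km

4594.3249 km


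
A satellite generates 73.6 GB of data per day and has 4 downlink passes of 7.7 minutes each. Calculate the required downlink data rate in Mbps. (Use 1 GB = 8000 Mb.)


total contact time = 4 * 7.7 * 60 = 1848.0000 s
data = 73.6 GB = 588800.0000 Mb
rate = 588800.0000 / 1848.0000 = 318.6147 Mbps

318.6147 Mbps


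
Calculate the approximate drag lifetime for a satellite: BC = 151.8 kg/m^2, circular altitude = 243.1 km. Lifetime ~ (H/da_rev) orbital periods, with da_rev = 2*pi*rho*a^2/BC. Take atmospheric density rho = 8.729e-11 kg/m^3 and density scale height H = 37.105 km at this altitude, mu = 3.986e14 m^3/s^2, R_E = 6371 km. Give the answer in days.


a = R_E + alt = 6614.1000 km = 6.6141e+06 m
da_rev = 2*pi*rho*a^2/BC = 2*pi*8.729e-11*(6.6141e+06)^2/151.8 = 158.057134 m per revolution
N = H/da_rev = 37105.0000 m / 158.057134 m = 234.7569 revolutions
P = 2*pi*sqrt(a^3/mu) = 5353.2479 s
lifetime = N*P = 234.7569 * 5353.2479 = 1.2567118e+06 s = 14.5453 days

14.5453 days
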